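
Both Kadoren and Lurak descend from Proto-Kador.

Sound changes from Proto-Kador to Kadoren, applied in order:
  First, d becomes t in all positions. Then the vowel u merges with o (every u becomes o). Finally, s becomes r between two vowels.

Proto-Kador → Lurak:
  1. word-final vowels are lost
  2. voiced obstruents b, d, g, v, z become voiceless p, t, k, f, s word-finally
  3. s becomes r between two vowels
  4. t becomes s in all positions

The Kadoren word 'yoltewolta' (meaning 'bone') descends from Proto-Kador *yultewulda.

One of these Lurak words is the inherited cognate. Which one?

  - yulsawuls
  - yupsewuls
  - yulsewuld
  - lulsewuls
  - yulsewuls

yulsewuls

Lurak: *yultewulda > yultewuld > yultewult > yulsewuls  (by apocope, final devoicing, unconditioned shift)
The other candidates each miss or misapply at least one Lurak change.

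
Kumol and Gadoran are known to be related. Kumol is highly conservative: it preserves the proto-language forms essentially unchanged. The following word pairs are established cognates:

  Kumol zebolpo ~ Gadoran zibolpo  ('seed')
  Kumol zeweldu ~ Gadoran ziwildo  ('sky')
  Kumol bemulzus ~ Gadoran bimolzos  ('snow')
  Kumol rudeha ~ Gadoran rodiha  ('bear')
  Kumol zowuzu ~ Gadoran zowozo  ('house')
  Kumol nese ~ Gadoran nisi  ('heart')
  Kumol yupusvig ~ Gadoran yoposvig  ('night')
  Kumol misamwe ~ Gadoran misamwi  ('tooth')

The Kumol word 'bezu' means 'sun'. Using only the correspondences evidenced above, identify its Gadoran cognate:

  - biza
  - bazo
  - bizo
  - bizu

zeweldu ~ ziwildo, rudeha ~ rodiha — Kumol e corresponds to Gadoran i after a consonant, before a consonant other than r, m, n, p, b, f, v.
zeweldu ~ ziwildo, zowuzu ~ zowozo — Kumol u corresponds to Gadoran o word-finally.
Applying these to Kumol 'bezu':
  bezu → bizu   (e→i after a consonant, before a consonant other than r, m, n, p, b, f, v)
  bizu → bizo   (u→o word-finally)
So the Gadoran cognate is 'bizo'.

bizo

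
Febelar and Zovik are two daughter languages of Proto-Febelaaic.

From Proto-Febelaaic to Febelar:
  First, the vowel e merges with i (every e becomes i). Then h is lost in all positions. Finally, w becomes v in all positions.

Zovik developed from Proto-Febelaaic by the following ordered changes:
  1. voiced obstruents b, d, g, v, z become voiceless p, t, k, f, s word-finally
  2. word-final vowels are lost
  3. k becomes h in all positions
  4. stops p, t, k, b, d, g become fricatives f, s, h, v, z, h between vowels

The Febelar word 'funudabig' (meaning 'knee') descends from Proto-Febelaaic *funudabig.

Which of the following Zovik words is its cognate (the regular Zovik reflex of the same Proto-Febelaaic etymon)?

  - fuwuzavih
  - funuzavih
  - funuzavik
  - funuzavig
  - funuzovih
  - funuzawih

funuzavih

Zovik: start from *funudabig.
  rule 1 (final devoicing): funudabig → funudabik
  rule 2: no change — funudabik
  rule 3 (unconditioned shift): funudabik → funudabih
  rule 4 (intervocalic lenition): funudabih → funuzavih
  ⇒ Zovik funuzavih
The other candidates each miss or misapply at least one Zovik change.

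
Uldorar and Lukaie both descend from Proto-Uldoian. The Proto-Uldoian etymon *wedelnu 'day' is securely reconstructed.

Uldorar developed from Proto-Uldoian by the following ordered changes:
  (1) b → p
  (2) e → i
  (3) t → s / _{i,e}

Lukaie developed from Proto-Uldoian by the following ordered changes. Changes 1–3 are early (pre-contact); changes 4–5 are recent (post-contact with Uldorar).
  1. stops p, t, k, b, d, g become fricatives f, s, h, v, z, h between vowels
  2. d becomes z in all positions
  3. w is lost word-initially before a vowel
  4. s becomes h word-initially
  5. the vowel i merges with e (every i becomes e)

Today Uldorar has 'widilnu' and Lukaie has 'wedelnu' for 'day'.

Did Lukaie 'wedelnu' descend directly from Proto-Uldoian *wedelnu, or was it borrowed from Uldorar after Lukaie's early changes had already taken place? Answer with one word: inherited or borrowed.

borrowed

If inherited, *wedelnu would pass through all of Lukaie's changes:
Lukaie: *wedelnu
  wedelnu → wezelnu   [intervocalic lenition]
  wezelnu (rule 2 does not apply)
  wezelnu → ezelnu   [glide loss]
  ezelnu (rule 4 does not apply)
  ezelnu (rule 5 does not apply)
  giving Lukaie ezelnu.
If borrowed from Uldorar 'widilnu' after the early changes, it would undergo only the recent ones:
  rule 4 (debuccalisation): no change (widilnu)
  rule 5 (vowel merger): widilnu → wedelnu
  ⇒ as a loan: wedelnu
Lukaie 'wedelnu' matches the loan outcome 'wedelnu', not the inherited 'ezelnu' — it skipped the early Lukaie changes, so it was borrowed from Uldorar.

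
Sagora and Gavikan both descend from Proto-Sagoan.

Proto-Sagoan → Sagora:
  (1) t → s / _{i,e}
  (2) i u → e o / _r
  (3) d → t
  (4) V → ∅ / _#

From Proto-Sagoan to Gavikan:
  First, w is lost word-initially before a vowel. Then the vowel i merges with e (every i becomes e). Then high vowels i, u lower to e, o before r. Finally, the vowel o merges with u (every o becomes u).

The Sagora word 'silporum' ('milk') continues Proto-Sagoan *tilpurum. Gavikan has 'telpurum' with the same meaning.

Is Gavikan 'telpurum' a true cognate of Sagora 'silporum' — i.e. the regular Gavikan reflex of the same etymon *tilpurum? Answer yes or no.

yes

Derive the expected Gavikan reflex of *tilpurum:
Gavikan: *tilpurum > telpurum > telporum > telpurum  (by vowel merger, pre-rhotic lowering, vowel merger)
Gavikan 'telpurum' matches the regular reflex exactly, so the pair is cognate.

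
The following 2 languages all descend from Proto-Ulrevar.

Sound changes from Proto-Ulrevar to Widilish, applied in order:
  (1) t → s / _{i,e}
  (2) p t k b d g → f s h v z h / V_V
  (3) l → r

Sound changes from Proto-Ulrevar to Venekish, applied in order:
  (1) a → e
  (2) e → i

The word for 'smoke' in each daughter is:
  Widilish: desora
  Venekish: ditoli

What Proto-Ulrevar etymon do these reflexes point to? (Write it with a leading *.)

Position 6: Widilish has a, Venekish has i. Widilish preserves a here (none of its changes turn any other segment into a), so the proto-segment is *a.
Position 2: Widilish has e, Venekish has i. Widilish preserves e here (none of its changes turn any other segment into e), so the proto-segment is *e.
Position 3: Widilish has s, Venekish has t. Venekish preserves t here (none of its changes turn any other segment into t), so the proto-segment is *t.
Continuing position by position gives *detola; check it forward:
Widilish: *detola
  detola (rule 1 does not apply)
  detola → desola   [intervocalic lenition]
  desola → desora   [unconditioned shift]
  giving Widilish desora.
Venekish: *detola
  detola → detole   [vowel merger]
  detole → ditoli   [vowel merger]
  giving Venekish ditoli.
Only *detola yields all of Widilish desora, Venekish ditoli.

*detola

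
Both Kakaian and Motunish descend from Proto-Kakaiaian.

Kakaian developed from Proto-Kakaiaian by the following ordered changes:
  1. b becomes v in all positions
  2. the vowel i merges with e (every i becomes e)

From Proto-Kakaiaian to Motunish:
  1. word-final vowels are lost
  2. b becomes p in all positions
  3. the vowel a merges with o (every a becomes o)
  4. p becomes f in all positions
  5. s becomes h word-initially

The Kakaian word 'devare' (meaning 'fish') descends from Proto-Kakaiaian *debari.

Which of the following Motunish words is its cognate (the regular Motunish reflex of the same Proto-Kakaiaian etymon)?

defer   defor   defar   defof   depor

defor

Motunish: *debari > debar > depar > depor > defor  (by apocope, unconditioned shift, vowel merger, unconditioned shift)
Among the options, 'defor' alone shows every Motunish change applied in order.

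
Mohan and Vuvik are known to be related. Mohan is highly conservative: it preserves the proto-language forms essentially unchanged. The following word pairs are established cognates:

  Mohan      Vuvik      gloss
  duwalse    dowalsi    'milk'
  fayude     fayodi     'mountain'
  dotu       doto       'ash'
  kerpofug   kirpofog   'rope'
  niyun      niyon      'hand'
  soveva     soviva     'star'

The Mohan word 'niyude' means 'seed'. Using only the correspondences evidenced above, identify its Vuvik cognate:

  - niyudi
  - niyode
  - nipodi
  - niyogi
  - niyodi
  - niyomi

niyodi

duwalse ~ dowalsi, fayude ~ fayodi — Mohan u corresponds to Vuvik o after a consonant, before a consonant other than r, m, n, p, b, f, v.
duwalse ~ dowalsi, fayude ~ fayodi — Mohan e corresponds to Vuvik i word-finally.
Applying these to Mohan 'niyude':
  niyude → niyode   (u→o after a consonant, before a consonant other than r, m, n, p, b, f, v)
  niyode → niyodi   (e→i word-finally)
So the Vuvik cognate is 'niyodi'.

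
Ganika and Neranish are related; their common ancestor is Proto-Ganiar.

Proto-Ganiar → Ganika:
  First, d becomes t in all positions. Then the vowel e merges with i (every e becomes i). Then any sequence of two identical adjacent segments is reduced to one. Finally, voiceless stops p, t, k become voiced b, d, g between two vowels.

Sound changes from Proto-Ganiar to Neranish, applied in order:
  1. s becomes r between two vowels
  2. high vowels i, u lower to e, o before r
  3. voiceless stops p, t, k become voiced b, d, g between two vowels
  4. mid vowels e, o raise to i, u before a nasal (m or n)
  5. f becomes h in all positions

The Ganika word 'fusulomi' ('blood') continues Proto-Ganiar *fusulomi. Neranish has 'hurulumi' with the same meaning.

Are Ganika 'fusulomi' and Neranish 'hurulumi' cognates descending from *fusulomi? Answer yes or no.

no

Derive the expected Neranish reflex of *fusulomi:
Neranish: start from *fusulomi.
  rule 1 (rhotacism): fusulomi → furulomi
  rule 2 (pre-rhotic lowering): furulomi → forulomi
  rule 3: no change — forulomi
  rule 4 (pre-nasal raising): forulomi → forulumi
  rule 5 (unconditioned shift): forulumi → horulumi
  ⇒ Neranish horulumi
The regular Neranish reflex would be 'horulumi', but the attested form is 'hurulumi'. The correspondence is irregular, so they are not cognates (the Neranish form has a different source).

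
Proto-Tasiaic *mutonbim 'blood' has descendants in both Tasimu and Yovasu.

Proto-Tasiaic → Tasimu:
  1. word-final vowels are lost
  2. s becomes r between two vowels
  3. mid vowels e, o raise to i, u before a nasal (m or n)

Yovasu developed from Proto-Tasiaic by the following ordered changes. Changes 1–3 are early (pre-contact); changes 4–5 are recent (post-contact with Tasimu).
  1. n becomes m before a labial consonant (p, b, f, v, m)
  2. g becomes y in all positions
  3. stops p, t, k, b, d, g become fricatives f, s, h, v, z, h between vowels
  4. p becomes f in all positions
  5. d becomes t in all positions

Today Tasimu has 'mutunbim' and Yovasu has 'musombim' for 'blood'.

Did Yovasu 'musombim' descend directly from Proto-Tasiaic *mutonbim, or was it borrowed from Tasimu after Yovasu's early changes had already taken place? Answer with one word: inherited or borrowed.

If inherited, *mutonbim would pass through all of Yovasu's changes:
Yovasu: *mutonbim
  mutonbim → mutombim   [nasal place assimilation]
  mutombim (rule 2 does not apply)
  mutombim → musombim   [intervocalic lenition]
  musombim (rule 4 does not apply)
  musombim (rule 5 does not apply)
  giving Yovasu musombim.
If borrowed from Tasimu 'mutunbim' after the early changes, it would undergo only the recent ones:
  rule 4 (unconditioned shift): no change (mutunbim)
  rule 5 (unconditioned shift): no change (mutunbim)
  ⇒ as a loan: mutunbim
Yovasu 'musombim' matches the inherited outcome exactly, so it is an inherited cognate, not a loan.

inherited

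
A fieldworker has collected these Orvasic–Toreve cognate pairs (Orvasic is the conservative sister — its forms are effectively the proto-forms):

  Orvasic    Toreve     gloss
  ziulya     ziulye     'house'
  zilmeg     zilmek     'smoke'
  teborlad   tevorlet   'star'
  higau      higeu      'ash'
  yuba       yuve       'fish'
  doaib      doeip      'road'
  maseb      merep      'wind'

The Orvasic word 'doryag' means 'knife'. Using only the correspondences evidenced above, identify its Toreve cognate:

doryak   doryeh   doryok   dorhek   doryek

doryek

teborlad ~ tevorlet, maseb ~ merep — Orvasic a corresponds to Toreve e after a consonant, before a consonant other than r, m, n, p, b, f, v.
zilmeg ~ zilmek — Orvasic g corresponds to Toreve k word-finally.
Applying these to Orvasic 'doryag':
  doryag → doryeg   (a→e after a consonant, before a consonant other than r, m, n, p, b, f, v)
  doryeg → doryek   (g→k word-finally)
So the Toreve cognate is 'doryek'.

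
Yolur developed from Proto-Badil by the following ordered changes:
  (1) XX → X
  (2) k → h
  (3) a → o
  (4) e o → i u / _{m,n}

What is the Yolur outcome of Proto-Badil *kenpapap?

hinpopop

Yolur: *kenpapap
  kenpapap (rule 1 does not apply)
  kenpapap → henpapap   [unconditioned shift]
  henpapap → henpopop   [vowel merger]
  henpopop → hinpopop   [pre-nasal raising]
  giving Yolur hinpopop.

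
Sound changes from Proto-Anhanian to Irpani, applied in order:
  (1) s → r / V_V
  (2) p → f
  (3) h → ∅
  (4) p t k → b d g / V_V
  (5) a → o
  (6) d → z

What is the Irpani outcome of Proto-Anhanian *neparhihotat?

Irpani: start from *neparhihotat.
  rule 1: no change — neparhihotat
  rule 2 (unconditioned shift): neparhihotat → nefarhihotat
  rule 3 (h-loss): nefarhihotat → nefariotat
  rule 4 (intervocalic voicing): nefariotat → nefariodat
  rule 5 (vowel merger): nefariodat → neforiodot
  rule 6 (unconditioned shift): neforiodot → neforiozot
  ⇒ Irpani neforiozot

neforiozot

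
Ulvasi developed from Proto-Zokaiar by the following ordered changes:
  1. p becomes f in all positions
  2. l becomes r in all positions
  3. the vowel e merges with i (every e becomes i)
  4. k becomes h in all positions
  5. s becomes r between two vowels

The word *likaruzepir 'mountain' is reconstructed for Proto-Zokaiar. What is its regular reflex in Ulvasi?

Ulvasi: start from *likaruzepir.
  rule 1 (unconditioned shift): likaruzepir → likaruzefir
  rule 2 (unconditioned shift): likaruzefir → rikaruzefir
  rule 3 (vowel merger): rikaruzefir → rikaruzifir
  rule 4 (unconditioned shift): rikaruzifir → riharuzifir
  rule 5: no change — riharuzifir
  ⇒ Ulvasi riharuzifir

riharuzifir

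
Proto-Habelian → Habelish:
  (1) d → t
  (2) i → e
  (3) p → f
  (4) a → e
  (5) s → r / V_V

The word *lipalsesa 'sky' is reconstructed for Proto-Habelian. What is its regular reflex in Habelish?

Habelish: *lipalsesa > lepalsesa > lefalsesa > lefelsese > lefelsere  (by vowel merger, unconditioned shift, vowel merger, rhotacism)

lefelsere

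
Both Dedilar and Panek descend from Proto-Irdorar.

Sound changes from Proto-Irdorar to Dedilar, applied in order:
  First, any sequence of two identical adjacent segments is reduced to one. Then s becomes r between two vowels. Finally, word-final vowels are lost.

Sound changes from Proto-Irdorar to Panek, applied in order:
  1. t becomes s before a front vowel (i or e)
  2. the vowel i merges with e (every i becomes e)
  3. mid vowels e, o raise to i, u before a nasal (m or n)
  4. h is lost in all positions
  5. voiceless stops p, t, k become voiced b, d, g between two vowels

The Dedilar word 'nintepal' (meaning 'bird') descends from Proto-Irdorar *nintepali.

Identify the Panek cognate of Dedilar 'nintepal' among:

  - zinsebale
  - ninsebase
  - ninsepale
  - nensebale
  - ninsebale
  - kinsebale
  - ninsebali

ninsebale

Panek: *nintepali > ninsepali > nensepale > ninsepale > ninsebale  (by palatalisation, vowel merger, pre-nasal raising, intervocalic voicing)
Among the options, 'ninsebale' alone shows every Panek change applied in order.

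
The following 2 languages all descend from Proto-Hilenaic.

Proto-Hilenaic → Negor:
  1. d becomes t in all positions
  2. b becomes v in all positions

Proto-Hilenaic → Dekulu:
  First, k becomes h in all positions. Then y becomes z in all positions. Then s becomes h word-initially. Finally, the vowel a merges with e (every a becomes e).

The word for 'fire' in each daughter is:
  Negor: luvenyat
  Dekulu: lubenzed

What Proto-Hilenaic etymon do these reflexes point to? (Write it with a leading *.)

*lubenyad

Position 8: Negor has t, Dekulu has d. Dekulu preserves d here (none of its changes turn any other segment into d), so the proto-segment is *d.
Position 7: Negor has a, Dekulu has e. Negor preserves a here (none of its changes turn any other segment into a), so the proto-segment is *a.
This points to *lubenyad. Verify forward in each daughter:
Negor: *lubenyad > lubenyat > luvenyat  (by unconditioned shift, unconditioned shift)
Dekulu: start from *lubenyad.
  rule 1: no change — lubenyad
  rule 2 (unconditioned shift): lubenyad → lubenzad
  rule 3: no change — lubenzad
  rule 4 (vowel merger): lubenzad → lubenzed
  ⇒ Dekulu lubenzed
Only *lubenyad yields all of Negor luvenyat, Dekulu lubenzed.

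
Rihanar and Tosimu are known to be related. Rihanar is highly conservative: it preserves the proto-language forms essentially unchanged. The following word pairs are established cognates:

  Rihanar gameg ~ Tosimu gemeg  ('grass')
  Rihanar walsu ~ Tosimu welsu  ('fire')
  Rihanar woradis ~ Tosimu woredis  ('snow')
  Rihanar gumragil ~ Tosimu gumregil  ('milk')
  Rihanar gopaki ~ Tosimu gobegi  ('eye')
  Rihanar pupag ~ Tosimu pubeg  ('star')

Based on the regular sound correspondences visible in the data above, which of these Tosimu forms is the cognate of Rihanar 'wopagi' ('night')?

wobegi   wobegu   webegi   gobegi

gopaki ~ gobegi, pupag ~ pubeg — Rihanar p corresponds to Tosimu b between vowels (before a back vowel).
walsu ~ welsu, woradis ~ woredis — Rihanar a corresponds to Tosimu e after a consonant, before a consonant other than r, m, n, p, b, f, v.
Applying these to Rihanar 'wopagi':
  wopagi → wobagi   (p→b between vowels (before a back vowel))
  wobagi → wobegi   (a→e after a consonant, before a consonant other than r, m, n, p, b, f, v)
So the Tosimu cognate is 'wobegi'.

wobegi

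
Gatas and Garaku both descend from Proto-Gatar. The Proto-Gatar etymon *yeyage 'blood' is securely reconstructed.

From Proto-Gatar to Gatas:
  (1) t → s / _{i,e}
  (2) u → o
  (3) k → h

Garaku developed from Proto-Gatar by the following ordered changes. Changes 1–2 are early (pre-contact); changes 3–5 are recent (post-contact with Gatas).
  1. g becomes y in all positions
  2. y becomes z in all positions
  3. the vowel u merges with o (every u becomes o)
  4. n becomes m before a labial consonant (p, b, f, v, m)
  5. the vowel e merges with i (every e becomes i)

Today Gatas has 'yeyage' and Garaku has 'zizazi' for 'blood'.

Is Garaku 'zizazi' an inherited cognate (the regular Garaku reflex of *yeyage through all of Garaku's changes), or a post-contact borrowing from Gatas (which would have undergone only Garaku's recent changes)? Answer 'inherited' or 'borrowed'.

If inherited, *yeyage would pass through all of Garaku's changes:
Garaku: start from *yeyage.
  rule 1 (unconditioned shift): yeyage → yeyaye
  rule 2 (unconditioned shift): yeyaye → zezaze
  rule 3: no change — zezaze
  rule 4: no change — zezaze
  rule 5 (vowel merger): zezaze → zizazi
  ⇒ Garaku zizazi
If borrowed from Gatas 'yeyage' after the early changes, it would undergo only the recent ones:
  rule 3 (vowel merger): no change (yeyage)
  rule 4 (nasal place assimilation): no change (yeyage)
  rule 5 (vowel merger): yeyage → yiyagi
  ⇒ as a loan: yiyagi
Garaku 'zizazi' matches the inherited outcome exactly, so it is an inherited cognate, not a loan.

inherited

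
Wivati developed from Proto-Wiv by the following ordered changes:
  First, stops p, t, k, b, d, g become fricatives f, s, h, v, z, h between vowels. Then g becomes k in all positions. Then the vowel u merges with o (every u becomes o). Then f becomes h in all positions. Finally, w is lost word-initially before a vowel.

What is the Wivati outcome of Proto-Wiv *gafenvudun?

kahenvozon

Wivati: *gafenvudun > gafenvuzun > kafenvuzun > kafenvozon > kahenvozon  (by intervocalic lenition, unconditioned shift, vowel merger, unconditioned shift)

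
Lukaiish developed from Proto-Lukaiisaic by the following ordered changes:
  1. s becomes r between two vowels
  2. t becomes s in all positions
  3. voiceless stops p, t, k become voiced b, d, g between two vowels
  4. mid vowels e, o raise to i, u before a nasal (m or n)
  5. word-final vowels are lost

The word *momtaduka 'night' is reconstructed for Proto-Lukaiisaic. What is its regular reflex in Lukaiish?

mumsadug

Lukaiish: *momtaduka > momsaduka > momsaduga > mumsaduga > mumsadug  (by unconditioned shift, intervocalic voicing, pre-nasal raising, apocope)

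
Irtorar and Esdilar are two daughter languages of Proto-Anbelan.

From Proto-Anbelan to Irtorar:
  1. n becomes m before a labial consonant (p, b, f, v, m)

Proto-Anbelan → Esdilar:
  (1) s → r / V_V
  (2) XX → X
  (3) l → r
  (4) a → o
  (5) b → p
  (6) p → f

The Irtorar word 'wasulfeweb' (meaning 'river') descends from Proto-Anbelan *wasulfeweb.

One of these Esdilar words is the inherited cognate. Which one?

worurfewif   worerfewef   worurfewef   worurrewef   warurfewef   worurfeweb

Esdilar: *wasulfeweb
  wasulfeweb → warulfeweb   [rhotacism]
  warulfeweb (rule 2 does not apply)
  warulfeweb → warurfeweb   [unconditioned shift]
  warurfeweb → worurfeweb   [vowel merger]
  worurfeweb → worurfewep   [unconditioned shift]
  worurfewep → worurfewef   [unconditioned shift]
  giving Esdilar worurfewef.

worurfewef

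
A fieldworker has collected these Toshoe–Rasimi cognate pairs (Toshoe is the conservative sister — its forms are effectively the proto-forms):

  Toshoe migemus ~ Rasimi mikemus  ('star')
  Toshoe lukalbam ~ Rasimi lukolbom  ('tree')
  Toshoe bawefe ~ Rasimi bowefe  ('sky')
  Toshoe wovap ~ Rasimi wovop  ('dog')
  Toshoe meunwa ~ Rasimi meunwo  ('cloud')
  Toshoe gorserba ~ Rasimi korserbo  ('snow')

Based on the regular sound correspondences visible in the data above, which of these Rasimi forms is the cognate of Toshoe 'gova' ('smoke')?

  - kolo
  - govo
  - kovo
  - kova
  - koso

kovo

gorserba ~ korserbo — Toshoe g corresponds to Rasimi k word-initially before a back vowel.
meunwa ~ meunwo, gorserba ~ korserbo — Toshoe a corresponds to Rasimi o word-finally.
Applying these to Toshoe 'gova':
  gova → kova   (g→k word-initially before a back vowel)
  kova → kovo   (a→o word-finally)
So the Rasimi cognate is 'kovo'.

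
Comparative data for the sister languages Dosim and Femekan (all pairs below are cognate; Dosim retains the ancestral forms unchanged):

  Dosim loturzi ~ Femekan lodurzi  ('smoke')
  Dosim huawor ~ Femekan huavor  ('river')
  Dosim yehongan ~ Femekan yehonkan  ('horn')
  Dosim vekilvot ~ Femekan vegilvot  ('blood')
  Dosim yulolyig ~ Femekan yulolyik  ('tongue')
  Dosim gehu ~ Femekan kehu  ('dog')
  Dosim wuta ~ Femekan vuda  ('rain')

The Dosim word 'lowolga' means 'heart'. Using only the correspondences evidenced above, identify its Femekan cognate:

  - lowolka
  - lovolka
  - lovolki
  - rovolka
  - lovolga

lovolka

huawor ~ huavor — Dosim w corresponds to Femekan v between vowels (before a back vowel).
yehongan ~ yehonkan — Dosim g corresponds to Femekan k after a consonant, before a back vowel.
Applying these to Dosim 'lowolga':
  lowolga → lovolga   (w→v between vowels (before a back vowel))
  lovolga → lovolka   (g→k after a consonant, before a back vowel)
So the Femekan cognate is 'lovolka'.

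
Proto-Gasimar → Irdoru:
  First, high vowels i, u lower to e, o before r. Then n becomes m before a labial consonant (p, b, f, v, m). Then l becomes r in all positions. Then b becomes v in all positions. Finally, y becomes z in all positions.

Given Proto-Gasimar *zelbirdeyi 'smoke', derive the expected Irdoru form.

zerverdezi

Irdoru: *zelbirdeyi > zelberdeyi > zerberdeyi > zerverdeyi > zerverdezi  (by pre-rhotic lowering, unconditioned shift, unconditioned shift, unconditioned shift)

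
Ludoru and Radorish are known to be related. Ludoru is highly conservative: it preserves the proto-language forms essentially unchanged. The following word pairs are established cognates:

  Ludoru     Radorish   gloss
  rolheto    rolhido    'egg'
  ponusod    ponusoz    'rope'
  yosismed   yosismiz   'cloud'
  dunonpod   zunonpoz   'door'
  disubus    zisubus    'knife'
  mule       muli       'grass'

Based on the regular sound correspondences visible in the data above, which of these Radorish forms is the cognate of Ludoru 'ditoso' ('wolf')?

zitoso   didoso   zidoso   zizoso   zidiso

zidoso

disubus ~ zisubus — Ludoru d corresponds to Radorish z word-initially before a front vowel.
rolheto ~ rolhido — Ludoru t corresponds to Radorish d between vowels (before a back vowel).
Applying these to Ludoru 'ditoso':
  ditoso → zitoso   (d→z word-initially before a front vowel)
  zitoso → zidoso   (t→d between vowels (before a back vowel))
So the Radorish cognate is 'zidoso'.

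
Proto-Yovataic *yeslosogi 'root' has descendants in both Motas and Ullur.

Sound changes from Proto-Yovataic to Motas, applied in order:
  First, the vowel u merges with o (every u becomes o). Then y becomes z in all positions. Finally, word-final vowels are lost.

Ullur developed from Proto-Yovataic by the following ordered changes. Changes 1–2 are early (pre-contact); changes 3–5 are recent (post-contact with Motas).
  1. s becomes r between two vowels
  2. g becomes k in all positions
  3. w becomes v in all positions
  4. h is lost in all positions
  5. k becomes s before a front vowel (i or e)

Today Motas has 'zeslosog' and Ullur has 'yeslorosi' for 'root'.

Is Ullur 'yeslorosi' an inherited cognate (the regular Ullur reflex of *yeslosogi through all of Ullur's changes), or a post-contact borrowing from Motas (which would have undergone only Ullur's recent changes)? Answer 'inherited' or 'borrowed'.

If inherited, *yeslosogi would pass through all of Ullur's changes:
Ullur: *yeslosogi
  yeslosogi → yeslorogi   [rhotacism]
  yeslorogi → yesloroki   [unconditioned shift]
  yesloroki (rule 3 does not apply)
  yesloroki (rule 4 does not apply)
  yesloroki → yeslorosi   [palatalisation]
  giving Ullur yeslorosi.
If borrowed from Motas 'zeslosog' after the early changes, it would undergo only the recent ones:
  rule 3 (unconditioned shift): no change (zeslosog)
  rule 4 (h-loss): no change (zeslosog)
  rule 5 (palatalisation): no change (zeslosog)
  ⇒ as a loan: zeslosog
Ullur 'yeslorosi' matches the inherited outcome exactly, so it is an inherited cognate, not a loan.

inherited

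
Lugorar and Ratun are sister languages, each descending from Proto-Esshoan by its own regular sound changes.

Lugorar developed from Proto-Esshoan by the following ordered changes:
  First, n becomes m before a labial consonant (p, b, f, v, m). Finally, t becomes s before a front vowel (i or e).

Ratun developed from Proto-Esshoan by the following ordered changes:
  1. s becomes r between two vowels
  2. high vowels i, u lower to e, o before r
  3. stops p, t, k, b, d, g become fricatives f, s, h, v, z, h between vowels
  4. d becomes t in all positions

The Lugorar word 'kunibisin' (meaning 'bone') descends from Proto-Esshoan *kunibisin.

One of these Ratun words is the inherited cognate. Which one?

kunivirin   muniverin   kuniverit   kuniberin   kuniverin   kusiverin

Ratun: start from *kunibisin.
  rule 1 (rhotacism): kunibisin → kunibirin
  rule 2 (pre-rhotic lowering): kunibirin → kuniberin
  rule 3 (intervocalic lenition): kuniberin → kuniverin
  rule 4: no change — kuniverin
  ⇒ Ratun kuniverin
Only 'kuniverin' matches the regular Ratun development of *kunibisin.

kuniverin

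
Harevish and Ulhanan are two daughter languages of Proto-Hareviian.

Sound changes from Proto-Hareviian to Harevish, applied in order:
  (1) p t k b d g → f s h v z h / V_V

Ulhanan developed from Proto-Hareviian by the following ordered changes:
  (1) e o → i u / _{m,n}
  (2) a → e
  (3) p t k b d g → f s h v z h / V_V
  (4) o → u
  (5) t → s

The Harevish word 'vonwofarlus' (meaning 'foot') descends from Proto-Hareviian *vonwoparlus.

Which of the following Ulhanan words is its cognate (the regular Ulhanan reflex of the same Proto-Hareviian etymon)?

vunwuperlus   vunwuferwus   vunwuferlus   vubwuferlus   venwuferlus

Ulhanan: *vonwoparlus
  vonwoparlus → vunwoparlus   [pre-nasal raising]
  vunwoparlus → vunwoperlus   [vowel merger]
  vunwoperlus → vunwoferlus   [intervocalic lenition]
  vunwoferlus → vunwuferlus   [vowel merger]
  vunwuferlus (rule 5 does not apply)
  giving Ulhanan vunwuferlus.

vunwuferlus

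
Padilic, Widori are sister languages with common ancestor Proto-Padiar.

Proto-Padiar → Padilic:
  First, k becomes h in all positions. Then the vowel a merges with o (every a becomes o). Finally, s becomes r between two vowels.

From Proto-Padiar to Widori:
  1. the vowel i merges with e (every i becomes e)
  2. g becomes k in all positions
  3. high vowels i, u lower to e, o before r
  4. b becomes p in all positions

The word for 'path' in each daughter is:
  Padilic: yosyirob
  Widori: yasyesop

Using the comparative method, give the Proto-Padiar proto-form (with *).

Position 5: Padilic has i, Widori has e. Padilic preserves i here (none of its changes turn any other segment into i), so the proto-segment is *i.
Position 8: Padilic has b, Widori has p. Padilic preserves b here (none of its changes turn any other segment into b), so the proto-segment is *b.
This points to *yasyisob. Verify forward in each daughter:
Padilic: *yasyisob > yosyisob > yosyirob  (by vowel merger, rhotacism)
Widori: *yasyisob > yasyesob > yasyesop  (by vowel merger, unconditioned shift)
No other proto-form is consistent with every reflex, so the reconstruction is *yasyisob.

*yasyisob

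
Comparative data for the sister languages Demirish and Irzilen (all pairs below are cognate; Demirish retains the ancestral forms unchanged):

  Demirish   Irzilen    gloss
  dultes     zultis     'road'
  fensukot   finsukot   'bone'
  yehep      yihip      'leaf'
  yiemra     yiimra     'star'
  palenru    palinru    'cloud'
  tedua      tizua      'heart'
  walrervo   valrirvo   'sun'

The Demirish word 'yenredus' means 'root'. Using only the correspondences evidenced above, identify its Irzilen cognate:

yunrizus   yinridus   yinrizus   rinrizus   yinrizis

yinrizus

fensukot ~ finsukot, palenru ~ palinru — Demirish e corresponds to Irzilen i after a consonant, before a nasal.
dultes ~ zultis, yehep ~ yihip — Demirish e corresponds to Irzilen i after a consonant, before a consonant other than r, m, n, p, b, f, v.
tedua ~ tizua — Demirish d corresponds to Irzilen z between vowels (before a back vowel).
Applying these to Demirish 'yenredus':
  yenredus → yinredus   (e→i after a consonant, before a nasal)
  yinredus → yinridus   (e→i after a consonant, before a consonant other than r, m, n, p, b, f, v)
  yinridus → yinrizus   (d→z between vowels (before a back vowel))
So the Irzilen cognate is 'yinrizus'.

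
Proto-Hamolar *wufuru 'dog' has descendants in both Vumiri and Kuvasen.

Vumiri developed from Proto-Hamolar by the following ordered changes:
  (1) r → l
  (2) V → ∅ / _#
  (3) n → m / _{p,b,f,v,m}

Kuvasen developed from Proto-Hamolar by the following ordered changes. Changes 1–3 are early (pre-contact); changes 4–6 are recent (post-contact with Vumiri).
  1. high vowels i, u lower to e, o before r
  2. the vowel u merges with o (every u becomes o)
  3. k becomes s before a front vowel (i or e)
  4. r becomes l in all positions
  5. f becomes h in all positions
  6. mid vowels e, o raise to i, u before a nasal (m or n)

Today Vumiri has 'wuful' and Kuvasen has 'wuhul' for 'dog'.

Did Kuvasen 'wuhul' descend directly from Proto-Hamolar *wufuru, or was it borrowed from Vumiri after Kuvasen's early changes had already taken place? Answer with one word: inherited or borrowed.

If inherited, *wufuru would pass through all of Kuvasen's changes:
Kuvasen: *wufuru
  wufuru → wuforu   [pre-rhotic lowering]
  wuforu → woforo   [vowel merger]
  woforo (rule 3 does not apply)
  woforo → wofolo   [unconditioned shift]
  wofolo → woholo   [unconditioned shift]
  woholo (rule 6 does not apply)
  giving Kuvasen woholo.
If borrowed from Vumiri 'wuful' after the early changes, it would undergo only the recent ones:
  rule 4 (unconditioned shift): no change (wuful)
  rule 5 (unconditioned shift): wuful → wuhul
  rule 6 (pre-nasal raising): no change (wuhul)
  ⇒ as a loan: wuhul
Kuvasen 'wuhul' matches the loan outcome 'wuhul', not the inherited 'woholo' — it skipped the early Kuvasen changes, so it was borrowed from Vumiri.

borrowed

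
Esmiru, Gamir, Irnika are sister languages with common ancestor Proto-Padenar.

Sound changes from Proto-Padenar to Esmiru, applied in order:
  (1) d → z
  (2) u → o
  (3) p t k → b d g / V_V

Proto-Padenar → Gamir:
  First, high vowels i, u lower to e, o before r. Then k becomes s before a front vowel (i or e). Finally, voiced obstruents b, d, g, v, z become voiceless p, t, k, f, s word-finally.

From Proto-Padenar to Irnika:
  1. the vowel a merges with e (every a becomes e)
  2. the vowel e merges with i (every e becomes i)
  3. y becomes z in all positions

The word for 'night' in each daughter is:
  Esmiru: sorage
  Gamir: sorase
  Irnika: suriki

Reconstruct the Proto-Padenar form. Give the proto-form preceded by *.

*surake

Position 4: Esmiru has a, Gamir has a, Irnika has i. Esmiru preserves a here (none of its changes turn any other segment into a), so the proto-segment is *a.
Position 6: Esmiru has e, Gamir has e, Irnika has i. Esmiru preserves e here (none of its changes turn any other segment into e), so the proto-segment is *e.
This points to *surake. Verify forward in each daughter:
Esmiru: *surake
  surake (rule 1 does not apply)
  surake → sorake   [vowel merger]
  sorake → sorage   [intervocalic voicing]
  giving Esmiru sorage.
Gamir: *surake
  surake → sorake   [pre-rhotic lowering]
  sorake → sorase   [palatalisation]
  sorase (rule 3 does not apply)
  giving Gamir sorase.
Irnika: *surake > sureke > suriki  (by vowel merger, vowel merger)
Only *surake yields all of Esmiru sorage, Gamir sorase, Irnika suriki.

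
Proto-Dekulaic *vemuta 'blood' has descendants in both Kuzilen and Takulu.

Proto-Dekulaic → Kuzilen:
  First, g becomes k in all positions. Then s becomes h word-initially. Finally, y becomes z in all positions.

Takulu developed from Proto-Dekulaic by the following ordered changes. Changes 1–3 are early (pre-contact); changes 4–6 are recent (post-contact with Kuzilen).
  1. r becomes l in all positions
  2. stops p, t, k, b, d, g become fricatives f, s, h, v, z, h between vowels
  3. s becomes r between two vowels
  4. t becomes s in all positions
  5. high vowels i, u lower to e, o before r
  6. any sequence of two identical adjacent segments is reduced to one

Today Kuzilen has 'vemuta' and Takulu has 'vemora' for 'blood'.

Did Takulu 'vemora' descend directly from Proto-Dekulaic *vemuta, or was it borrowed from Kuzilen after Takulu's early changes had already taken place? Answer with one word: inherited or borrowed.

inherited

If inherited, *vemuta would pass through all of Takulu's changes:
Takulu: *vemuta > vemusa > vemura > vemora  (by intervocalic lenition, rhotacism, pre-rhotic lowering)
If borrowed from Kuzilen 'vemuta' after the early changes, it would undergo only the recent ones:
  rule 4 (unconditioned shift): vemuta → vemusa
  rule 5 (pre-rhotic lowering): no change (vemusa)
  rule 6 (degemination): no change (vemusa)
  ⇒ as a loan: vemusa
Takulu 'vemora' matches the inherited outcome exactly, so it is an inherited cognate, not a loan.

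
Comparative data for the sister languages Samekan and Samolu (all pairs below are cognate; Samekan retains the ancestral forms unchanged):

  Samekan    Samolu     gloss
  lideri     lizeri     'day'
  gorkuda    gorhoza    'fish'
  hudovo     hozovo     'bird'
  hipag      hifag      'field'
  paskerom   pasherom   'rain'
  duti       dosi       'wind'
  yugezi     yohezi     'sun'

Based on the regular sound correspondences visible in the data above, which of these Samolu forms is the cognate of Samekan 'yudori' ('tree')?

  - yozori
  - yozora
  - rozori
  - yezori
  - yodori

gorkuda ~ gorhoza, hudovo ~ hozovo — Samekan u corresponds to Samolu o after a consonant, before a consonant other than r, m, n, p, b, f, v.
hudovo ~ hozovo — Samekan d corresponds to Samolu z between vowels (before a back vowel).
Applying these to Samekan 'yudori':
  yudori → yodori   (u→o after a consonant, before a consonant other than r, m, n, p, b, f, v)
  yodori → yozori   (d→z between vowels (before a back vowel))
So the Samolu cognate is 'yozori'.

yozori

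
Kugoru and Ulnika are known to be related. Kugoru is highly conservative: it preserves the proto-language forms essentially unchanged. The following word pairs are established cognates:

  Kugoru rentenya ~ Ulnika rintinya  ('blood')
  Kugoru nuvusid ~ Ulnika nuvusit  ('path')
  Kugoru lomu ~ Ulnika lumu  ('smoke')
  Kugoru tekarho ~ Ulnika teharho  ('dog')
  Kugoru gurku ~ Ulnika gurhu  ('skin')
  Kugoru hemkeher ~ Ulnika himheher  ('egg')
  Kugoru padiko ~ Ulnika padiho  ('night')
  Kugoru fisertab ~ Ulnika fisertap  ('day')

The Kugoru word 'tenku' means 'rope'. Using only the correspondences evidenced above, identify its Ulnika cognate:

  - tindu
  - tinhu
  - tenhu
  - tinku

rentenya ~ rintinya — Kugoru e corresponds to Ulnika i after a consonant, before a nasal.
gurku ~ gurhu — Kugoru k corresponds to Ulnika h after a consonant, before a back vowel.
Applying these to Kugoru 'tenku':
  tenku → tinku   (e→i after a consonant, before a nasal)
  tinku → tinhu   (k→h after a consonant, before a back vowel)
So the Ulnika cognate is 'tinhu'.

tinhu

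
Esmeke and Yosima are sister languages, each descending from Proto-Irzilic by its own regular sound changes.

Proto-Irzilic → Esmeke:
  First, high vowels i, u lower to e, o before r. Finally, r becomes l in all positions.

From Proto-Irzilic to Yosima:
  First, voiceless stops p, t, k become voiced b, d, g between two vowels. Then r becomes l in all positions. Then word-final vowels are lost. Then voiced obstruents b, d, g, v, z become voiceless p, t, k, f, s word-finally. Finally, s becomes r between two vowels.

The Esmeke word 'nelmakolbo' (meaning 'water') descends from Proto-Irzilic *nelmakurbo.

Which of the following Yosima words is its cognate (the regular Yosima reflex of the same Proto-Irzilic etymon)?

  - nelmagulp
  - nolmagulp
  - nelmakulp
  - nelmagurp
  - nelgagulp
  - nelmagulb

nelmagulp

Yosima: *nelmakurbo > nelmagurbo > nelmagulbo > nelmagulb > nelmagulp  (by intervocalic voicing, unconditioned shift, apocope, final devoicing)
Only 'nelmagulp' matches the regular Yosima development of *nelmakurbo.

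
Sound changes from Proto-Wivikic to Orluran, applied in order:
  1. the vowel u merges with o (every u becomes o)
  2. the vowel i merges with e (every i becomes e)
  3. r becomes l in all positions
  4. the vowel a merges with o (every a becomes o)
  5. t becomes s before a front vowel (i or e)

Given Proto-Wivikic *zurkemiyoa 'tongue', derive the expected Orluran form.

zolkemeyoo

Orluran: *zurkemiyoa
  zurkemiyoa → zorkemiyoa   [vowel merger]
  zorkemiyoa → zorkemeyoa   [vowel merger]
  zorkemeyoa → zolkemeyoa   [unconditioned shift]
  zolkemeyoa → zolkemeyoo   [vowel merger]
  zolkemeyoo (rule 5 does not apply)
  giving Orluran zolkemeyoo.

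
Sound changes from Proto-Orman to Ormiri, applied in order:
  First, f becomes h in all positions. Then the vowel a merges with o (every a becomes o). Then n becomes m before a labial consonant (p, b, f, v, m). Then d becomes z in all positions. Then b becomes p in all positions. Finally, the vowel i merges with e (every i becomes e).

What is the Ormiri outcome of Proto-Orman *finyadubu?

Ormiri: *finyadubu > hinyadubu > hinyodubu > hinyozubu > hinyozupu > henyozupu  (by unconditioned shift, vowel merger, unconditioned shift, unconditioned shift, vowel merger)

henyozupu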